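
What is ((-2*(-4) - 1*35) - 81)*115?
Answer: -12420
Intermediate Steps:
((-2*(-4) - 1*35) - 81)*115 = ((8 - 35) - 81)*115 = (-27 - 81)*115 = -108*115 = -12420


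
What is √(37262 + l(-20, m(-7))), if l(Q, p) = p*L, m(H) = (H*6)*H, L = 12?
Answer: √40790 ≈ 201.97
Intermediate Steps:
m(H) = 6*H² (m(H) = (6*H)*H = 6*H²)
l(Q, p) = 12*p (l(Q, p) = p*12 = 12*p)
√(37262 + l(-20, m(-7))) = √(37262 + 12*(6*(-7)²)) = √(37262 + 12*(6*49)) = √(37262 + 12*294) = √(37262 + 3528) = √40790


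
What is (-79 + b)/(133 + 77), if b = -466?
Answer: -109/42 ≈ -2.5952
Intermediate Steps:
(-79 + b)/(133 + 77) = (-79 - 466)/(133 + 77) = -545/210 = -545*1/210 = -109/42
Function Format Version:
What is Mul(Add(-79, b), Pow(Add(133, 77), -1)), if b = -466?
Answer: Rational(-109, 42) ≈ -2.5952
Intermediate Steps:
Mul(Add(-79, b), Pow(Add(133, 77), -1)) = Mul(Add(-79, -466), Pow(Add(133, 77), -1)) = Mul(-545, Pow(210, -1)) = Mul(-545, Rational(1, 210)) = Rational(-109, 42)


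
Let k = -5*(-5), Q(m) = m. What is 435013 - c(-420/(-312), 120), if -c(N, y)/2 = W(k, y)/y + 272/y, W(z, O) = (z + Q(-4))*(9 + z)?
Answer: 13050883/30 ≈ 4.3503e+5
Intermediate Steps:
k = 25
W(z, O) = (-4 + z)*(9 + z) (W(z, O) = (z - 4)*(9 + z) = (-4 + z)*(9 + z))
c(N, y) = -1972/y (c(N, y) = -2*((-36 + 25² + 5*25)/y + 272/y) = -2*((-36 + 625 + 125)/y + 272/y) = -2*(714/y + 272/y) = -1972/y)
435013 - c(-420/(-312), 120) = 435013 - (-1972)/120 = 435013 - 1*(-493/30) = 435013 + 493/30 = 13050883/30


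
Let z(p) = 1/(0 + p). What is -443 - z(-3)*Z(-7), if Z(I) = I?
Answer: -1336/3 ≈ -445.33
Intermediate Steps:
z(p) = 1/p
-443 - z(-3)*Z(-7) = -443 - (-7)/(-3) = -443 - (-1)*(-7)/3 = -443 - 1*7/3 = -443 - 7/3 = -1336/3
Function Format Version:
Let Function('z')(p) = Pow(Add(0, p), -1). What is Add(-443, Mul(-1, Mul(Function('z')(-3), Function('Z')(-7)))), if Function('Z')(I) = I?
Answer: Rational(-1336, 3) ≈ -445.33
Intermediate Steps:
Function('z')(p) = Pow(p, -1)
Add(-443, Mul(-1, Mul(Function('z')(-3), Function('Z')(-7)))) = Add(-443, Mul(-1, Mul(Pow(-3, -1), -7))) = Add(-443, Mul(-1, Mul(Rational(-1, 3), -7))) = Add(-443, Mul(-1, Rational(7, 3))) = Add(-443, Rational(-7, 3)) = Rational(-1336, 3)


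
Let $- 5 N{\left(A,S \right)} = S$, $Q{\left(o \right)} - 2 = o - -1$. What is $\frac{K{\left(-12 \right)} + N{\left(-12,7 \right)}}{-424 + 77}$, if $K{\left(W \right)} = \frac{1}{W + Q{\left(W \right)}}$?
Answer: $\frac{152}{36435} \approx 0.0041718$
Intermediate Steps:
$Q{\left(o \right)} = 3 + o$ ($Q{\left(o \right)} = 2 + \left(o - -1\right) = 2 + \left(o + 1\right) = 2 + \left(1 + o\right) = 3 + o$)
$N{\left(A,S \right)} = - \frac{S}{5}$
$K{\left(W \right)} = \frac{1}{3 + 2 W}$ ($K{\left(W \right)} = \frac{1}{W + \left(3 + W\right)} = \frac{1}{3 + 2 W}$)
$\frac{K{\left(-12 \right)} + N{\left(-12,7 \right)}}{-424 + 77} = \frac{\frac{1}{3 + 2 \left(-12\right)} - \frac{7}{5}}{-424 + 77} = \frac{\frac{1}{3 - 24} - \frac{7}{5}}{-347} = \left(\frac{1}{-21} - \frac{7}{5}\right) \left(- \frac{1}{347}\right) = \left(- \frac{1}{21} - \frac{7}{5}\right) \left(- \frac{1}{347}\right) = \left(- \frac{152}{105}\right) \left(- \frac{1}{347}\right) = \frac{152}{36435}$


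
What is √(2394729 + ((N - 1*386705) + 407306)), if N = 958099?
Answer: √3373429 ≈ 1836.7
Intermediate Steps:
√(2394729 + ((N - 1*386705) + 407306)) = √(2394729 + ((958099 - 1*386705) + 407306)) = √(2394729 + ((958099 - 386705) + 407306)) = √(2394729 + (571394 + 407306)) = √(2394729 + 978700) = √3373429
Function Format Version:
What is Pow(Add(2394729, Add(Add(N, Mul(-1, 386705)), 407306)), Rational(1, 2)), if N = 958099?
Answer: Pow(3373429, Rational(1, 2)) ≈ 1836.7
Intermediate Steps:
Pow(Add(2394729, Add(Add(N, Mul(-1, 386705)), 407306)), Rational(1, 2)) = Pow(Add(2394729, Add(Add(958099, Mul(-1, 386705)), 407306)), Rational(1, 2)) = Pow(Add(2394729, Add(Add(958099, -386705), 407306)), Rational(1, 2)) = Pow(Add(2394729, Add(571394, 407306)), Rational(1, 2)) = Pow(Add(2394729, 978700), Rational(1, 2)) = Pow(3373429, Rational(1, 2))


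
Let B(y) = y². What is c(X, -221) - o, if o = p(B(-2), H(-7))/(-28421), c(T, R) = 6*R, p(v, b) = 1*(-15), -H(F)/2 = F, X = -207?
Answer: -37686261/28421 ≈ -1326.0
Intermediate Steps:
H(F) = -2*F
p(v, b) = -15
o = 15/28421 (o = -15/(-28421) = -15*(-1/28421) = 15/28421 ≈ 0.00052778)
c(X, -221) - o = 6*(-221) - 1*15/28421 = -1326 - 15/28421 = -37686261/28421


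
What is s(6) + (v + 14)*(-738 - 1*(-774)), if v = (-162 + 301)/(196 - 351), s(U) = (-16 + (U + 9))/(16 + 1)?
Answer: 1242817/2635 ≈ 471.66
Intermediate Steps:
s(U) = -7/17 + U/17 (s(U) = (-16 + (9 + U))/17 = (-7 + U)*(1/17) = -7/17 + U/17)
v = -139/155 (v = 139/(-155) = 139*(-1/155) = -139/155 ≈ -0.89677)
s(6) + (v + 14)*(-738 - 1*(-774)) = (-7/17 + (1/17)*6) + (-139/155 + 14)*(-738 - 1*(-774)) = (-7/17 + 6/17) + 2031*(-738 + 774)/155 = -1/17 + (2031/155)*36 = -1/17 + 73116/155 = 1242817/2635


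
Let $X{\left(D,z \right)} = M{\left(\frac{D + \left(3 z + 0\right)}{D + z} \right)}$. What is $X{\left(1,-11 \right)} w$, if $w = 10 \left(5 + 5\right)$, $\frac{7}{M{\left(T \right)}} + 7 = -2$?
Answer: $- \frac{700}{9} \approx -77.778$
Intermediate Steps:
$M{\left(T \right)} = - \frac{7}{9}$ ($M{\left(T \right)} = \frac{7}{-7 - 2} = \frac{7}{-9} = 7 \left(- \frac{1}{9}\right) = - \frac{7}{9}$)
$X{\left(D,z \right)} = - \frac{7}{9}$
$w = 100$ ($w = 10 \cdot 10 = 100$)
$X{\left(1,-11 \right)} w = \left(- \frac{7}{9}\right) 100 = - \frac{700}{9}$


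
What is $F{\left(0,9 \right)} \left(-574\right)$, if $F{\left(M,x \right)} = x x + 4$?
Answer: $-48790$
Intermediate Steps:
$F{\left(M,x \right)} = 4 + x^{2}$ ($F{\left(M,x \right)} = x^{2} + 4 = 4 + x^{2}$)
$F{\left(0,9 \right)} \left(-574\right) = \left(4 + 9^{2}\right) \left(-574\right) = \left(4 + 81\right) \left(-574\right) = 85 \left(-574\right) = -48790$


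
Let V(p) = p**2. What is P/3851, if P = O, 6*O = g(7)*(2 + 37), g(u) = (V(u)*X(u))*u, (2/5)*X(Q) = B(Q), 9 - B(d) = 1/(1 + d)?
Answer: 1582945/123232 ≈ 12.845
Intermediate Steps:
B(d) = 9 - 1/(1 + d)
X(Q) = 5*(8 + 9*Q)/(2*(1 + Q)) (X(Q) = 5*((8 + 9*Q)/(1 + Q))/2 = 5*(8 + 9*Q)/(2*(1 + Q)))
g(u) = 5*u**3*(8 + 9*u)/(2*(1 + u)) (g(u) = (u**2*(5*(8 + 9*u)/(2*(1 + u))))*u = (5*u**2*(8 + 9*u)/(2*(1 + u)))*u = 5*u**3*(8 + 9*u)/(2*(1 + u)))
O = 1582945/32 (O = ((7**3*(20 + (45/2)*7)/(1 + 7))*(2 + 37))/6 = ((343*(20 + 315/2)/8)*39)/6 = ((343*(1/8)*(355/2))*39)/6 = ((121765/16)*39)/6 = (1/6)*(4748835/16) = 1582945/32 ≈ 49467.)
P = 1582945/32 ≈ 49467.
P/3851 = (1582945/32)/3851 = (1582945/32)*(1/3851) = 1582945/123232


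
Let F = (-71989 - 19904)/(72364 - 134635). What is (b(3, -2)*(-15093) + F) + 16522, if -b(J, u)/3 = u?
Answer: -1536734621/20757 ≈ -74035.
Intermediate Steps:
b(J, u) = -3*u
F = 30631/20757 (F = -91893/(-62271) = -91893*(-1/62271) = 30631/20757 ≈ 1.4757)
(b(3, -2)*(-15093) + F) + 16522 = (-3*(-2)*(-15093) + 30631/20757) + 16522 = (6*(-15093) + 30631/20757) + 16522 = (-90558 + 30631/20757) + 16522 = -1879681775/20757 + 16522 = -1536734621/20757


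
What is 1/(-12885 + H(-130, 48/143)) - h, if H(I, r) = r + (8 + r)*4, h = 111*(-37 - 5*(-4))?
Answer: 3467813350/1837739 ≈ 1887.0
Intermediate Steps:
h = -1887 (h = 111*(-37 + 20) = 111*(-17) = -1887)
H(I, r) = 32 + 5*r (H(I, r) = r + (32 + 4*r) = 32 + 5*r)
1/(-12885 + H(-130, 48/143)) - h = 1/(-12885 + (32 + 5*(48/143))) - 1*(-1887) = 1/(-12885 + (32 + 5*(48*(1/143)))) + 1887 = 1/(-12885 + (32 + 5*(48/143))) + 1887 = 1/(-12885 + (32 + 240/143)) + 1887 = 1/(-12885 + 4816/143) + 1887 = 1/(-1837739/143) + 1887 = -143/1837739 + 1887 = 3467813350/1837739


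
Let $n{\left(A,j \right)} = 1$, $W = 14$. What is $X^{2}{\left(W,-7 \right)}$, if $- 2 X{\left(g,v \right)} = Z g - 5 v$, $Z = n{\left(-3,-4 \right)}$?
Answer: $\frac{2401}{4} \approx 600.25$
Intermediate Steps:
$Z = 1$
$X{\left(g,v \right)} = - \frac{g}{2} + \frac{5 v}{2}$ ($X{\left(g,v \right)} = - \frac{1 g - 5 v}{2} = - \frac{g - 5 v}{2} = - \frac{g}{2} + \frac{5 v}{2}$)
$X^{2}{\left(W,-7 \right)} = \left(\left(- \frac{1}{2}\right) 14 + \frac{5}{2} \left(-7\right)\right)^{2} = \left(-7 - \frac{35}{2}\right)^{2} = \left(- \frac{49}{2}\right)^{2} = \frac{2401}{4}$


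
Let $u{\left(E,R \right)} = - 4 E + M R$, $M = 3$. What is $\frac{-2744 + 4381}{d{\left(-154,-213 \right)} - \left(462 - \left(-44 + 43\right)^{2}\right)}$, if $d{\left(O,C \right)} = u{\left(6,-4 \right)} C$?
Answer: $\frac{1637}{7207} \approx 0.22714$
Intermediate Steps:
$u{\left(E,R \right)} = - 4 E + 3 R$
$d{\left(O,C \right)} = - 36 C$ ($d{\left(O,C \right)} = \left(\left(-4\right) 6 + 3 \left(-4\right)\right) C = \left(-24 - 12\right) C = - 36 C$)
$\frac{-2744 + 4381}{d{\left(-154,-213 \right)} - \left(462 - \left(-44 + 43\right)^{2}\right)} = \frac{-2744 + 4381}{\left(-36\right) \left(-213\right) - \left(462 - \left(-44 + 43\right)^{2}\right)} = \frac{1637}{7668 - \left(462 - \left(-1\right)^{2}\right)} = \frac{1637}{7668 + \left(1 - 462\right)} = \frac{1637}{7668 - 461} = \frac{1637}{7207}$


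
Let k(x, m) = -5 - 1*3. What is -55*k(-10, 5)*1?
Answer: 440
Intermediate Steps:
k(x, m) = -8 (k(x, m) = -5 - 3 = -8)
-55*k(-10, 5)*1 = -55*(-8)*1 = 440*1 = 440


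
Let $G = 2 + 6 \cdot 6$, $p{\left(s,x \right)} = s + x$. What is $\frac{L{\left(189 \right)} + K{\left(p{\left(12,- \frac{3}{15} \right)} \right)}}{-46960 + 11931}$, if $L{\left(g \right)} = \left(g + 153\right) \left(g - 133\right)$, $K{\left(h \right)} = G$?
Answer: $- \frac{19190}{35029} \approx -0.54783$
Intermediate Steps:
$G = 38$ ($G = 2 + 36 = 38$)
$K{\left(h \right)} = 38$
$L{\left(g \right)} = \left(-133 + g\right) \left(153 + g\right)$ ($L{\left(g \right)} = \left(153 + g\right) \left(-133 + g\right) = \left(-133 + g\right) \left(153 + g\right)$)
$\frac{L{\left(189 \right)} + K{\left(p{\left(12,- \frac{3}{15} \right)} \right)}}{-46960 + 11931} = \frac{\left(-20349 + 189^{2} + 20 \cdot 189\right) + 38}{-46960 + 11931} = \frac{\left(-20349 + 35721 + 3780\right) + 38}{-35029} = \left(19152 + 38\right) \left(- \frac{1}{35029}\right) = 19190 \left(- \frac{1}{35029}\right) = - \frac{19190}{35029}$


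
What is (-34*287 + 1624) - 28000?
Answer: -36134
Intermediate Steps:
(-34*287 + 1624) - 28000 = (-9758 + 1624) - 28000 = -8134 - 28000 = -36134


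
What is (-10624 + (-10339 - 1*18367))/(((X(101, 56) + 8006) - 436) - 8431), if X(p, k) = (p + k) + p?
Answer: 4370/67 ≈ 65.224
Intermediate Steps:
X(p, k) = k + 2*p (X(p, k) = (k + p) + p = k + 2*p)
(-10624 + (-10339 - 1*18367))/(((X(101, 56) + 8006) - 436) - 8431) = (-10624 + (-10339 - 1*18367))/((((56 + 2*101) + 8006) - 436) - 8431) = (-10624 + (-10339 - 18367))/((((56 + 202) + 8006) - 436) - 8431) = (-10624 - 28706)/(((258 + 8006) - 436) - 8431) = -39330/((8264 - 436) - 8431) = -39330/(7828 - 8431) = -39330/(-603) = -39330*(-1/603) = 4370/67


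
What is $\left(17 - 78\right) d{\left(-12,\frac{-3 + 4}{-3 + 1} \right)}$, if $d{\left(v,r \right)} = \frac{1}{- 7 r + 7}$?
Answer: $- \frac{122}{21} \approx -5.8095$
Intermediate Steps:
$d{\left(v,r \right)} = \frac{1}{7 - 7 r}$
$\left(17 - 78\right) d{\left(-12,\frac{-3 + 4}{-3 + 1} \right)} = \left(17 - 78\right) \left(- \frac{1}{-7 + 7 \frac{-3 + 4}{-3 + 1}}\right) = - 61 \left(- \frac{1}{-7 + 7 \cdot 1 \frac{1}{-2}}\right) = - 61 \left(- \frac{1}{-7 + 7 \cdot 1 \left(- \frac{1}{2}\right)}\right) = - 61 \left(- \frac{1}{-7 + 7 \left(- \frac{1}{2}\right)}\right) = - 61 \left(- \frac{1}{-7 - \frac{7}{2}}\right) = - 61 \left(- \frac{1}{- \frac{21}{2}}\right) = - 61 \left(\left(-1\right) \left(- \frac{2}{21}\right)\right) = \left(-61\right) \frac{2}{21} = - \frac{122}{21}$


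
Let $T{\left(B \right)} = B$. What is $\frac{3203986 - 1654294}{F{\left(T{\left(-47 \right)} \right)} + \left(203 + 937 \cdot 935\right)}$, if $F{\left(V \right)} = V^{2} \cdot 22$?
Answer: $\frac{387423}{231224} \approx 1.6755$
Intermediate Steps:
$F{\left(V \right)} = 22 V^{2}$
$\frac{3203986 - 1654294}{F{\left(T{\left(-47 \right)} \right)} + \left(203 + 937 \cdot 935\right)} = \frac{3203986 - 1654294}{22 \left(-47\right)^{2} + \left(203 + 937 \cdot 935\right)} = \frac{1549692}{22 \cdot 2209 + \left(203 + 876095\right)} = \frac{1549692}{48598 + 876298} = \frac{1549692}{924896} = 1549692 \cdot \frac{1}{924896} = \frac{387423}{231224}$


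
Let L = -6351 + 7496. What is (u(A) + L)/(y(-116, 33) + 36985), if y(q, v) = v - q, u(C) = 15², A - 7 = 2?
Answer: 685/18567 ≈ 0.036893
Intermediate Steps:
A = 9 (A = 7 + 2 = 9)
L = 1145
u(C) = 225
(u(A) + L)/(y(-116, 33) + 36985) = (225 + 1145)/((33 - 1*(-116)) + 36985) = 1370/((33 + 116) + 36985) = 1370/(149 + 36985) = 1370/37134 = 1370*(1/37134) = 685/18567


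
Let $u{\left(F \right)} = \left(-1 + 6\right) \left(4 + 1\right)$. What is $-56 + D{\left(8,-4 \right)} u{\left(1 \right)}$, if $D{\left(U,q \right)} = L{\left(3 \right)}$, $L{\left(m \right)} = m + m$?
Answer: $94$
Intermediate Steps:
$u{\left(F \right)} = 25$ ($u{\left(F \right)} = 5 \cdot 5 = 25$)
$L{\left(m \right)} = 2 m$
$D{\left(U,q \right)} = 6$ ($D{\left(U,q \right)} = 2 \cdot 3 = 6$)
$-56 + D{\left(8,-4 \right)} u{\left(1 \right)} = -56 + 6 \cdot 25 = -56 + 150 = 94$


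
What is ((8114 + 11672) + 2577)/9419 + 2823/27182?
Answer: 634460903/256027258 ≈ 2.4781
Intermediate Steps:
((8114 + 11672) + 2577)/9419 + 2823/27182 = (19786 + 2577)*(1/9419) + 2823*(1/27182) = 22363*(1/9419) + 2823/27182 = 22363/9419 + 2823/27182 = 634460903/256027258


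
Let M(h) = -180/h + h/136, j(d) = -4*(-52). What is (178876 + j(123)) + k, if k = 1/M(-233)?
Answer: 5338283268/29809 ≈ 1.7908e+5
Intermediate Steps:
j(d) = 208
M(h) = -180/h + h/136 (M(h) = -180/h + h*(1/136) = -180/h + h/136)
k = -31688/29809 (k = 1/(-180/(-233) + (1/136)*(-233)) = 1/(-180*(-1/233) - 233/136) = 1/(180/233 - 233/136) = 1/(-29809/31688) = -31688/29809 ≈ -1.0630)
(178876 + j(123)) + k = (178876 + 208) - 31688/29809 = 179084 - 31688/29809 = 5338283268/29809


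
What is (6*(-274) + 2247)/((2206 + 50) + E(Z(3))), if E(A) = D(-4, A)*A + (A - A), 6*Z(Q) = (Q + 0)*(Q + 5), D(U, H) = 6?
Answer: 201/760 ≈ 0.26447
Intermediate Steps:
Z(Q) = Q*(5 + Q)/6 (Z(Q) = ((Q + 0)*(Q + 5))/6 = (Q*(5 + Q))/6 = Q*(5 + Q)/6)
E(A) = 6*A (E(A) = 6*A + (A - A) = 6*A + 0 = 6*A)
(6*(-274) + 2247)/((2206 + 50) + E(Z(3))) = (6*(-274) + 2247)/((2206 + 50) + 6*((⅙)*3*(5 + 3))) = (-1644 + 2247)/(2256 + 6*((⅙)*3*8)) = 603/(2256 + 6*4) = 603/(2256 + 24) = 603/2280 = 603*(1/2280) = 201/760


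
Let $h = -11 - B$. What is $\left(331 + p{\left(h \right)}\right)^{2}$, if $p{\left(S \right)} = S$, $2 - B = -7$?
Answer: $96721$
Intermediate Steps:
$B = 9$ ($B = 2 - -7 = 2 + 7 = 9$)
$h = -20$ ($h = -11 - 9 = -20$)
$\left(331 + p{\left(h \right)}\right)^{2} = \left(331 - 20\right)^{2} = 311^{2} = 96721$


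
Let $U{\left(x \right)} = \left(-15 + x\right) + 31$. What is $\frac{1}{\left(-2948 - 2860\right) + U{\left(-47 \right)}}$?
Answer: $- \frac{1}{5839} \approx -0.00017126$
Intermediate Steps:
$U{\left(x \right)} = 16 + x$
$\frac{1}{\left(-2948 - 2860\right) + U{\left(-47 \right)}} = \frac{1}{\left(-2948 - 2860\right) + \left(16 - 47\right)} = \frac{1}{-5808 - 31} = \frac{1}{-5839} = - \frac{1}{5839}$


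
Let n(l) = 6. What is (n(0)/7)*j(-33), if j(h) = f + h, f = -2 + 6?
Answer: -174/7 ≈ -24.857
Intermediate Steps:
f = 4
j(h) = 4 + h
(n(0)/7)*j(-33) = (6/7)*(4 - 33) = (6*(⅐))*(-29) = (6/7)*(-29) = -174/7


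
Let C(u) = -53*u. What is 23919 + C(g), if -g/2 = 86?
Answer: 33035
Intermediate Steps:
g = -172 (g = -2*86 = -172)
23919 + C(g) = 23919 - 53*(-172) = 23919 + 9116 = 33035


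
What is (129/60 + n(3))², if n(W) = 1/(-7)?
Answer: 78961/19600 ≈ 4.0286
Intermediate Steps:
n(W) = -⅐
(129/60 + n(3))² = (129/60 - ⅐)² = (129*(1/60) - ⅐)² = (43/20 - ⅐)² = (281/140)² = 78961/19600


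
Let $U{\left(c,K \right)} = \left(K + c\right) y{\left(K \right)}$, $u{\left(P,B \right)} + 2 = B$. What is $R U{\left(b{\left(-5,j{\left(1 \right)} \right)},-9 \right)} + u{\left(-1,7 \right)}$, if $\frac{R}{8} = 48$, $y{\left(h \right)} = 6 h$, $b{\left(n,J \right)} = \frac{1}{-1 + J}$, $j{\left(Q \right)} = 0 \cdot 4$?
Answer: $207365$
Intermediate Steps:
$j{\left(Q \right)} = 0$
$u{\left(P,B \right)} = -2 + B$
$U{\left(c,K \right)} = 6 K \left(K + c\right)$ ($U{\left(c,K \right)} = \left(K + c\right) 6 K = 6 K \left(K + c\right)$)
$R = 384$ ($R = 8 \cdot 48 = 384$)
$R U{\left(b{\left(-5,j{\left(1 \right)} \right)},-9 \right)} + u{\left(-1,7 \right)} = 384 \cdot 6 \left(-9\right) \left(-9 + \frac{1}{-1 + 0}\right) + \left(-2 + 7\right) = 384 \cdot 6 \left(-9\right) \left(-9 + \frac{1}{-1}\right) + 5 = 384 \cdot 6 \left(-9\right) \left(-9 - 1\right) + 5 = 384 \cdot 6 \left(-9\right) \left(-10\right) + 5 = 384 \cdot 540 + 5 = 207360 + 5 = 207365$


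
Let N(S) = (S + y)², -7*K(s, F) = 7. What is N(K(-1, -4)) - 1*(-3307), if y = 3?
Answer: 3311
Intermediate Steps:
K(s, F) = -1 (K(s, F) = -⅐*7 = -1)
N(S) = (3 + S)² (N(S) = (S + 3)² = (3 + S)²)
N(K(-1, -4)) - 1*(-3307) = (3 - 1)² - 1*(-3307) = 2² + 3307 = 4 + 3307 = 3311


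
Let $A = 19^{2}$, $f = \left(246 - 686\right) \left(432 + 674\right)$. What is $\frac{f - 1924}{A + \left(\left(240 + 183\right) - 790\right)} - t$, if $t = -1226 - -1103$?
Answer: $\frac{244651}{3} \approx 81550.0$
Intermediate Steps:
$f = -486640$ ($f = \left(-440\right) 1106 = -486640$)
$A = 361$
$t = -123$ ($t = -1226 + 1103 = -123$)
$\frac{f - 1924}{A + \left(\left(240 + 183\right) - 790\right)} - t = \frac{-486640 - 1924}{361 + \left(\left(240 + 183\right) - 790\right)} - -123 = - \frac{488564}{361 + \left(423 - 790\right)} + 123 = - \frac{488564}{361 - 367} + 123 = - \frac{488564}{-6} + 123 = \left(-488564\right) \left(- \frac{1}{6}\right) + 123 = \frac{244282}{3} + 123 = \frac{244651}{3}$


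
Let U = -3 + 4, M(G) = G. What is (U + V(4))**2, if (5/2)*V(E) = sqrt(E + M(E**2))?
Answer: 21/5 + 8*sqrt(5)/5 ≈ 7.7777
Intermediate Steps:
V(E) = 2*sqrt(E + E**2)/5
U = 1
(U + V(4))**2 = (1 + 2*sqrt(4*(1 + 4))/5)**2 = (1 + 2*sqrt(4*5)/5)**2 = (1 + 2*sqrt(20)/5)**2 = (1 + 2*(2*sqrt(5))/5)**2 = (1 + 4*sqrt(5)/5)**2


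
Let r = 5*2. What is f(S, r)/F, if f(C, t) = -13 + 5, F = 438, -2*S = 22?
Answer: -4/219 ≈ -0.018265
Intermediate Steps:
S = -11 (S = -1/2*22 = -11)
r = 10
f(C, t) = -8
f(S, r)/F = -8/438 = -8*1/438 = -4/219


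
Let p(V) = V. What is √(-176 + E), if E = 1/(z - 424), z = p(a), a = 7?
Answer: I*√30604881/417 ≈ 13.267*I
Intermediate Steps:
z = 7
E = -1/417 (E = 1/(7 - 424) = 1/(-417) = -1/417 ≈ -0.0023981)
√(-176 + E) = √(-176 - 1/417) = √(-73393/417) = I*√30604881/417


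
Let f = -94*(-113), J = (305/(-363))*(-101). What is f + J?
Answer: 3886591/363 ≈ 10707.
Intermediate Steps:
J = 30805/363 (J = (305*(-1/363))*(-101) = -305/363*(-101) = 30805/363 ≈ 84.862)
f = 10622
f + J = 10622 + 30805/363 = 3886591/363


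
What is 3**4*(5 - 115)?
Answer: -8910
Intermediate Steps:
3**4*(5 - 115) = 81*(-110) = -8910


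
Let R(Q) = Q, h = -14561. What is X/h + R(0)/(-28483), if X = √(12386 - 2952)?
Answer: -√9434/14561 ≈ -0.0066705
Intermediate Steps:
X = √9434 ≈ 97.129
X/h + R(0)/(-28483) = √9434/(-14561) + 0/(-28483) = √9434*(-1/14561) + 0*(-1/28483) = -√9434/14561 + 0 = -√9434/14561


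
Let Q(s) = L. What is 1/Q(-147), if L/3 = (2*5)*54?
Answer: 1/1620 ≈ 0.00061728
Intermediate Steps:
L = 1620 (L = 3*((2*5)*54) = 3*(10*54) = 3*540 = 1620)
Q(s) = 1620
1/Q(-147) = 1/1620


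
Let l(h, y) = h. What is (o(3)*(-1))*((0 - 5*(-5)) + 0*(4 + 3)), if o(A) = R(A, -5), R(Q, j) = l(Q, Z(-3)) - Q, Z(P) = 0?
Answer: 0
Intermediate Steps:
R(Q, j) = 0 (R(Q, j) = Q - Q = 0)
o(A) = 0
(o(3)*(-1))*((0 - 5*(-5)) + 0*(4 + 3)) = (0*(-1))*((0 - 5*(-5)) + 0*(4 + 3)) = 0*((0 + 25) + 0*7) = 0*(25 + 0) = 0*25 = 0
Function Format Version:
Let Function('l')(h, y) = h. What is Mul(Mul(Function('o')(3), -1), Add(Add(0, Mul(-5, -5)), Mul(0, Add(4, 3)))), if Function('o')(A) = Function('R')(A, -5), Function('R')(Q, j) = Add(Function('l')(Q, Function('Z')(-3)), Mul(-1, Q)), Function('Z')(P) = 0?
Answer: 0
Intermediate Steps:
Function('R')(Q, j) = 0 (Function('R')(Q, j) = Add(Q, Mul(-1, Q)) = 0)
Function('o')(A) = 0
Mul(Mul(Function('o')(3), -1), Add(Add(0, Mul(-5, -5)), Mul(0, Add(4, 3)))) = Mul(Mul(0, -1), Add(Add(0, Mul(-5, -5)), Mul(0, Add(4, 3)))) = Mul(0, Add(Add(0, 25), Mul(0, 7))) = Mul(0, Add(25, 0)) = Mul(0, 25) = 0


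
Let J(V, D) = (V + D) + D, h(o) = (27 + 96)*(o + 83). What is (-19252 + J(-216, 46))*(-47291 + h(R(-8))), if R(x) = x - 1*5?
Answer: 749483056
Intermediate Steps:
R(x) = -5 + x (R(x) = x - 5 = -5 + x)
h(o) = 10209 + 123*o (h(o) = 123*(83 + o) = 10209 + 123*o)
J(V, D) = V + 2*D (J(V, D) = (D + V) + D = V + 2*D)
(-19252 + J(-216, 46))*(-47291 + h(R(-8))) = (-19252 + (-216 + 2*46))*(-47291 + (10209 + 123*(-5 - 8))) = (-19252 + (-216 + 92))*(-47291 + (10209 + 123*(-13))) = (-19252 - 124)*(-47291 + (10209 - 1599)) = -19376*(-47291 + 8610) = -19376*(-38681) = 749483056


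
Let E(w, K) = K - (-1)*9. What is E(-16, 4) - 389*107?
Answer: -41610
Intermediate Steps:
E(w, K) = 9 + K (E(w, K) = K - 1*(-9) = K + 9 = 9 + K)
E(-16, 4) - 389*107 = (9 + 4) - 389*107 = 13 - 41623 = -41610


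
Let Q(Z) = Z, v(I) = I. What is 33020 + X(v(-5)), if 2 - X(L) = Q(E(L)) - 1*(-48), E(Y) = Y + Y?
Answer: 32984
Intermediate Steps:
E(Y) = 2*Y
X(L) = -46 - 2*L (X(L) = 2 - (2*L - 1*(-48)) = 2 - (2*L + 48) = 2 - (48 + 2*L) = 2 + (-48 - 2*L) = -46 - 2*L)
33020 + X(v(-5)) = 33020 + (-46 - 2*(-5)) = 33020 + (-46 + 10) = 33020 - 36 = 32984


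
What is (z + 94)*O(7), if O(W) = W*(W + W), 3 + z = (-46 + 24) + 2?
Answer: 6958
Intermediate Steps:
z = -23 (z = -3 + ((-46 + 24) + 2) = -3 + (-22 + 2) = -3 - 20 = -23)
O(W) = 2*W**2 (O(W) = W*(2*W) = 2*W**2)
(z + 94)*O(7) = (-23 + 94)*(2*7**2) = 71*(2*49) = 71*98 = 6958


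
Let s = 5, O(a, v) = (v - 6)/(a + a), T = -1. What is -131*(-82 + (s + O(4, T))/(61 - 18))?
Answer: 3690925/344 ≈ 10729.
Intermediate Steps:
O(a, v) = (-6 + v)/(2*a) (O(a, v) = (-6 + v)/((2*a)) = (-6 + v)*(1/(2*a)) = (-6 + v)/(2*a))
-131*(-82 + (s + O(4, T))/(61 - 18)) = -131*(-82 + (5 + (½)*(-6 - 1)/4)/(61 - 18)) = -131*(-82 + (5 + (½)*(¼)*(-7))/43) = -131*(-82 + (5 - 7/8)*(1/43)) = -131*(-82 + (33/8)*(1/43)) = -131*(-82 + 33/344) = -131*(-28175/344) = 3690925/344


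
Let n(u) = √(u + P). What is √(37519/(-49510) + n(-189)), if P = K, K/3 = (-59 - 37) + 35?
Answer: √(-1857565690 + 4902480200*I*√93)/49510 ≈ 3.045 + 3.167*I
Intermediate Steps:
K = -183 (K = 3*((-59 - 37) + 35) = 3*(-96 + 35) = 3*(-61) = -183)
P = -183
n(u) = √(-183 + u) (n(u) = √(u - 183) = √(-183 + u))
√(37519/(-49510) + n(-189)) = √(37519/(-49510) + √(-183 - 189)) = √(37519*(-1/49510) + √(-372)) = √(-37519/49510 + 2*I*√93)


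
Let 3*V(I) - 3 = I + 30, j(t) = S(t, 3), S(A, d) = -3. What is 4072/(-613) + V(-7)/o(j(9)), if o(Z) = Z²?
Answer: -94006/16551 ≈ -5.6798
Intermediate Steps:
j(t) = -3
V(I) = 11 + I/3 (V(I) = 1 + (I + 30)/3 = 1 + (30 + I)/3 = 1 + (10 + I/3) = 11 + I/3)
4072/(-613) + V(-7)/o(j(9)) = 4072/(-613) + (11 + (⅓)*(-7))/((-3)²) = 4072*(-1/613) + (11 - 7/3)/9 = -4072/613 + (26/3)*(⅑) = -4072/613 + 26/27 = -94006/16551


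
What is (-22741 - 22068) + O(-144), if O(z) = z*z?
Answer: -24073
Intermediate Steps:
O(z) = z²
(-22741 - 22068) + O(-144) = (-22741 - 22068) + (-144)² = -44809 + 20736 = -24073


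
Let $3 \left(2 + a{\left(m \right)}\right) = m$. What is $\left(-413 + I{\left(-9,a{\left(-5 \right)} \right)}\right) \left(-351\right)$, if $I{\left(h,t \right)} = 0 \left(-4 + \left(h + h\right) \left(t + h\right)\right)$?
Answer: $144963$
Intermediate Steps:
$a{\left(m \right)} = -2 + \frac{m}{3}$
$I{\left(h,t \right)} = 0$ ($I{\left(h,t \right)} = 0 \left(-4 + 2 h \left(h + t\right)\right) = 0$)
$\left(-413 + I{\left(-9,a{\left(-5 \right)} \right)}\right) \left(-351\right) = \left(-413 + 0\right) \left(-351\right) = \left(-413\right) \left(-351\right) = 144963$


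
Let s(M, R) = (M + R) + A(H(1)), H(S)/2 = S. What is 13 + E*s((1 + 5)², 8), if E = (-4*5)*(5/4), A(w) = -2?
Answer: -1037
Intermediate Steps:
H(S) = 2*S
s(M, R) = -2 + M + R (s(M, R) = (M + R) - 2 = -2 + M + R)
E = -25 (E = -100/4 = -20*5/4 = -25)
13 + E*s((1 + 5)², 8) = 13 - 25*(-2 + (1 + 5)² + 8) = 13 - 25*(-2 + 6² + 8) = 13 - 25*(-2 + 36 + 8) = 13 - 25*42 = 13 - 1050 = -1037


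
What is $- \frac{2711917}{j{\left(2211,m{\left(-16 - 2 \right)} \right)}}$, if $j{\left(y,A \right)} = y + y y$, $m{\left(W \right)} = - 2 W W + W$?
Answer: $- \frac{2711917}{4890732} \approx -0.5545$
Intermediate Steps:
$m{\left(W \right)} = W - 2 W^{2}$ ($m{\left(W \right)} = - 2 W^{2} + W = W - 2 W^{2}$)
$j{\left(y,A \right)} = y + y^{2}$
$- \frac{2711917}{j{\left(2211,m{\left(-16 - 2 \right)} \right)}} = - \frac{2711917}{2211 \left(1 + 2211\right)} = - \frac{2711917}{2211 \cdot 2212} = - \frac{2711917}{4890732}$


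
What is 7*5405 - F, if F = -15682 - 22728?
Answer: 76245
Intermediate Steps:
F = -38410
7*5405 - F = 7*5405 - 1*(-38410) = 37835 + 38410 = 76245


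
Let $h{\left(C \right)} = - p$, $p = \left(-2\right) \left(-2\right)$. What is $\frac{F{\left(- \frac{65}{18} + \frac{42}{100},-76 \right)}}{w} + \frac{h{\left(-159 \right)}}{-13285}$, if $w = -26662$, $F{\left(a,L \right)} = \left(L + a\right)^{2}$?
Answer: $- \frac{421233767734}{1793161141875} \approx -0.23491$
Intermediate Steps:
$p = 4$
$h{\left(C \right)} = -4$ ($h{\left(C \right)} = \left(-1\right) 4 = -4$)
$\frac{F{\left(- \frac{65}{18} + \frac{42}{100},-76 \right)}}{w} + \frac{h{\left(-159 \right)}}{-13285} = \frac{\left(-76 + \left(- \frac{65}{18} + \frac{42}{100}\right)\right)^{2}}{-26662} - \frac{4}{-13285} = \left(-76 + \left(\left(-65\right) \frac{1}{18} + 42 \cdot \frac{1}{100}\right)\right)^{2} \left(- \frac{1}{26662}\right) - - \frac{4}{13285} = \left(-76 + \left(- \frac{65}{18} + \frac{21}{50}\right)\right)^{2} \left(- \frac{1}{26662}\right) + \frac{4}{13285} = \left(-76 - \frac{718}{225}\right)^{2} \left(- \frac{1}{26662}\right) + \frac{4}{13285} = \left(- \frac{17818}{225}\right)^{2} \left(- \frac{1}{26662}\right) + \frac{4}{13285} = \frac{317481124}{50625} \left(- \frac{1}{26662}\right) + \frac{4}{13285} = - \frac{158740562}{674881875} + \frac{4}{13285} = - \frac{421233767734}{1793161141875}$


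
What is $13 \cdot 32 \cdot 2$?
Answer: $832$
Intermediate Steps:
$13 \cdot 32 \cdot 2 = 416 \cdot 2 = 832$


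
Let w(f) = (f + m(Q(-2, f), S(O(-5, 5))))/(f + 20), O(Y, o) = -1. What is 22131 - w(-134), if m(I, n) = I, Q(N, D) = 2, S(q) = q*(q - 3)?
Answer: 420467/19 ≈ 22130.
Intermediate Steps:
S(q) = q*(-3 + q)
w(f) = (2 + f)/(20 + f) (w(f) = (f + 2)/(f + 20) = (2 + f)/(20 + f))
22131 - w(-134) = 22131 - (2 - 134)/(20 - 134) = 22131 - (-132)/(-114) = 22131 - (-1)*(-132)/114 = 22131 - 1*22/19 = 22131 - 22/19 = 420467/19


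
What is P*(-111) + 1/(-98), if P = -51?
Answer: 554777/98 ≈ 5661.0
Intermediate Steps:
P*(-111) + 1/(-98) = -51*(-111) + 1/(-98) = 5661 - 1/98 = 554777/98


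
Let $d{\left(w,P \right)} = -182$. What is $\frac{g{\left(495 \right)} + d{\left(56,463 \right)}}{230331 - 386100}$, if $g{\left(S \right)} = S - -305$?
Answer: $- \frac{206}{51923} \approx -0.0039674$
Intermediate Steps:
$g{\left(S \right)} = 305 + S$ ($g{\left(S \right)} = S + 305 = 305 + S$)
$\frac{g{\left(495 \right)} + d{\left(56,463 \right)}}{230331 - 386100} = \frac{\left(305 + 495\right) - 182}{230331 - 386100} = \frac{800 - 182}{-155769} = 618 \left(- \frac{1}{155769}\right) = - \frac{206}{51923}$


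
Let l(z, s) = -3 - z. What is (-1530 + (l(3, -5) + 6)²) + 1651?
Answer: 121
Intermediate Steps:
(-1530 + (l(3, -5) + 6)²) + 1651 = (-1530 + ((-3 - 1*3) + 6)²) + 1651 = (-1530 + ((-3 - 3) + 6)²) + 1651 = (-1530 + (-6 + 6)²) + 1651 = (-1530 + 0²) + 1651 = (-1530 + 0) + 1651 = -1530 + 1651 = 121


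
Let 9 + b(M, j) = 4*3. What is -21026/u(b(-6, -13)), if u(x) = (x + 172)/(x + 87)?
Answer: -378468/35 ≈ -10813.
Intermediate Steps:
b(M, j) = 3 (b(M, j) = -9 + 4*3 = -9 + 12 = 3)
u(x) = (172 + x)/(87 + x)
-21026/u(b(-6, -13)) = -21026*(87 + 3)/(172 + 3) = -21026/(175/90) = -21026/((1/90)*175) = -21026/35/18 = -21026*18/35 = -378468/35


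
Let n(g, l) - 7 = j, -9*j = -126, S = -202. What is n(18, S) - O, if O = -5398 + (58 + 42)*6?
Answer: 4819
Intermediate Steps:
j = 14 (j = -⅑*(-126) = 14)
n(g, l) = 21 (n(g, l) = 7 + 14 = 21)
O = -4798 (O = -5398 + 100*6 = -5398 + 600 = -4798)
n(18, S) - O = 21 - 1*(-4798) = 21 + 4798 = 4819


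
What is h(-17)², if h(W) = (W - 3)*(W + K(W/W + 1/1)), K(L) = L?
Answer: 90000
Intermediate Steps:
h(W) = (-3 + W)*(2 + W) (h(W) = (W - 3)*(W + (W/W + 1/1)) = (-3 + W)*(W + (1 + 1*1)) = (-3 + W)*(W + (1 + 1)) = (-3 + W)*(W + 2) = (-3 + W)*(2 + W))
h(-17)² = (-6 + (-17)² - 1*(-17))² = (-6 + 289 + 17)² = 300² = 90000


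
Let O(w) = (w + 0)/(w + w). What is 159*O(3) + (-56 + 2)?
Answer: 51/2 ≈ 25.500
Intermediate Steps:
O(w) = 1/2 (O(w) = w/((2*w)) = w*(1/(2*w)) = 1/2)
159*O(3) + (-56 + 2) = 159*(1/2) + (-56 + 2) = 159/2 - 54 = 51/2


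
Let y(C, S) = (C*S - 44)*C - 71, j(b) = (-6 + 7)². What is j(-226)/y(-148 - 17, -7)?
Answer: -1/183386 ≈ -5.4530e-6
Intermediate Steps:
j(b) = 1 (j(b) = 1² = 1)
y(C, S) = -71 + C*(-44 + C*S) (y(C, S) = (-44 + C*S)*C - 71 = C*(-44 + C*S) - 71 = -71 + C*(-44 + C*S))
j(-226)/y(-148 - 17, -7) = 1/(-71 - 44*(-148 - 17) - 7*(-148 - 17)²) = 1/(-71 - 44*(-165) - 7*(-165)²) = 1/(-71 + 7260 - 7*27225) = 1/(-71 + 7260 - 190575) = 1/(-183386) = 1*(-1/183386) = -1/183386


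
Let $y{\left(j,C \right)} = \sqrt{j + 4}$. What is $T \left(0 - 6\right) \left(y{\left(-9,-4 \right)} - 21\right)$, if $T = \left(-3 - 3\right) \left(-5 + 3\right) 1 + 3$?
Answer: $1890 - 90 i \sqrt{5} \approx 1890.0 - 201.25 i$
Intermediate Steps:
$y{\left(j,C \right)} = \sqrt{4 + j}$
$T = 15$ ($T = \left(-6\right) \left(-2\right) 1 + 3 = 12 \cdot 1 + 3 = 12 + 3 = 15$)
$T \left(0 - 6\right) \left(y{\left(-9,-4 \right)} - 21\right) = 15 \left(0 - 6\right) \left(\sqrt{4 - 9} - 21\right) = 15 \left(-6\right) \left(\sqrt{-5} - 21\right) = - 90 \left(i \sqrt{5} - 21\right) = - 90 \left(-21 + i \sqrt{5}\right) = 1890 - 90 i \sqrt{5}$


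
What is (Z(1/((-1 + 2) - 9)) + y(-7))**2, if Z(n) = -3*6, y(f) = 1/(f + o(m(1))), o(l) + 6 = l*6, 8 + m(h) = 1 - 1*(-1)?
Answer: 779689/2401 ≈ 324.74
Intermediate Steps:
m(h) = -6 (m(h) = -8 + (1 - 1*(-1)) = -8 + (1 + 1) = -8 + 2 = -6)
o(l) = -6 + 6*l (o(l) = -6 + l*6 = -6 + 6*l)
y(f) = 1/(-42 + f) (y(f) = 1/(f + (-6 + 6*(-6))) = 1/(f + (-6 - 36)) = 1/(f - 42) = 1/(-42 + f))
Z(n) = -18
(Z(1/((-1 + 2) - 9)) + y(-7))**2 = (-18 + 1/(-42 - 7))**2 = (-18 + 1/(-49))**2 = (-18 - 1/49)**2 = (-883/49)**2 = 779689/2401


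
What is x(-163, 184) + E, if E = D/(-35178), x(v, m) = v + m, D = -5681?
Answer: 57263/2706 ≈ 21.161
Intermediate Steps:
x(v, m) = m + v
E = 437/2706 (E = -5681/(-35178) = -5681*(-1/35178) = 437/2706 ≈ 0.16149)
x(-163, 184) + E = (184 - 163) + 437/2706 = 21 + 437/2706 = 57263/2706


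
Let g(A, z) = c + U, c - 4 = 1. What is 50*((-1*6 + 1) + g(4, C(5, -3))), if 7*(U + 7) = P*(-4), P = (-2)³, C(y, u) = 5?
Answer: -850/7 ≈ -121.43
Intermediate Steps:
P = -8
c = 5 (c = 4 + 1 = 5)
U = -17/7 (U = -7 + (-8*(-4))/7 = -7 + (⅐)*32 = -7 + 32/7 = -17/7 ≈ -2.4286)
g(A, z) = 18/7 (g(A, z) = 5 - 17/7 = 18/7)
50*((-1*6 + 1) + g(4, C(5, -3))) = 50*((-1*6 + 1) + 18/7) = 50*((-6 + 1) + 18/7) = 50*(-5 + 18/7) = 50*(-17/7) = -850/7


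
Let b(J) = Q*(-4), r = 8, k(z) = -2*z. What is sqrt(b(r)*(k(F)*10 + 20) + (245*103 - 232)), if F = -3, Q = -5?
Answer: sqrt(26603) ≈ 163.10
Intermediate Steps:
b(J) = 20 (b(J) = -5*(-4) = 20)
sqrt(b(r)*(k(F)*10 + 20) + (245*103 - 232)) = sqrt(20*(-2*(-3)*10 + 20) + (245*103 - 232)) = sqrt(20*(6*10 + 20) + (25235 - 232)) = sqrt(20*(60 + 20) + 25003) = sqrt(20*80 + 25003) = sqrt(1600 + 25003) = sqrt(26603)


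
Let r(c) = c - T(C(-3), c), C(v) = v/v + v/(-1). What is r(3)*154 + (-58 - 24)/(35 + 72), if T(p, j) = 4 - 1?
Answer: -82/107 ≈ -0.76636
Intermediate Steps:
C(v) = 1 - v (C(v) = 1 + v*(-1) = 1 - v)
T(p, j) = 3
r(c) = -3 + c (r(c) = c - 1*3 = c - 3 = -3 + c)
r(3)*154 + (-58 - 24)/(35 + 72) = (-3 + 3)*154 + (-58 - 24)/(35 + 72) = 0*154 - 82/107 = 0 - 82*1/107 = 0 - 82/107 = -82/107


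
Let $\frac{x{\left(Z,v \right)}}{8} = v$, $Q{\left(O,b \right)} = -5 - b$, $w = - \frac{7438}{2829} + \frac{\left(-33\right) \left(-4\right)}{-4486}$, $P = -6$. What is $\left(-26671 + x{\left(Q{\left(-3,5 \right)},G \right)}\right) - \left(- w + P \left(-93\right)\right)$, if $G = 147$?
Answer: $- \frac{165334800839}{6345447} \approx -26056.0$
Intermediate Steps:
$w = - \frac{16870148}{6345447}$ ($w = \left(-7438\right) \frac{1}{2829} + 132 \left(- \frac{1}{4486}\right) = - \frac{7438}{2829} - \frac{66}{2243} = - \frac{16870148}{6345447} \approx -2.6586$)
$x{\left(Z,v \right)} = 8 v$
$\left(-26671 + x{\left(Q{\left(-3,5 \right)},G \right)}\right) - \left(- w + P \left(-93\right)\right) = \left(-26671 + 8 \cdot 147\right) - \left(\frac{16870148}{6345447} - -558\right) = \left(-26671 + 1176\right) - \frac{3557629574}{6345447} = -25495 - \frac{3557629574}{6345447} = - \frac{165334800839}{6345447}$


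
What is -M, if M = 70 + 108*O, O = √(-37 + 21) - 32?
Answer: 3386 - 432*I ≈ 3386.0 - 432.0*I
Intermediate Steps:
O = -32 + 4*I (O = √(-16) - 32 = 4*I - 32 = -32 + 4*I ≈ -32.0 + 4.0*I)
M = -3386 + 432*I (M = 70 + 108*(-32 + 4*I) = 70 + (-3456 + 432*I) = -3386 + 432*I ≈ -3386.0 + 432.0*I)
-M = -(-3386 + 432*I) = 3386 - 432*I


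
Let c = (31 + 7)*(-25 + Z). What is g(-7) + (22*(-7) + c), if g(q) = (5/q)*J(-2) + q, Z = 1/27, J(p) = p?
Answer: -209443/189 ≈ -1108.2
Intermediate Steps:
Z = 1/27 ≈ 0.037037
g(q) = q - 10/q (g(q) = (5/q)*(-2) + q = -10/q + q = q - 10/q)
c = -25612/27 (c = (31 + 7)*(-25 + 1/27) = 38*(-674/27) = -25612/27 ≈ -948.59)
g(-7) + (22*(-7) + c) = (-7 - 10/(-7)) + (22*(-7) - 25612/27) = (-7 - 10*(-1/7)) + (-154 - 25612/27) = (-7 + 10/7) - 29770/27 = -39/7 - 29770/27 = -209443/189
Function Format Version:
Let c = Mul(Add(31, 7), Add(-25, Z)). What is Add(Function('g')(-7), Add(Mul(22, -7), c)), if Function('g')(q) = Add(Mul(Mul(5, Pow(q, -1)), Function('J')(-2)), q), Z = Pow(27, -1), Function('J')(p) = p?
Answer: Rational(-209443, 189) ≈ -1108.2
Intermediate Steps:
Z = Rational(1, 27) ≈ 0.037037
Function('g')(q) = Add(q, Mul(-10, Pow(q, -1))) (Function('g')(q) = Add(Mul(Mul(5, Pow(q, -1)), -2), q) = Add(Mul(-10, Pow(q, -1)), q) = Add(q, Mul(-10, Pow(q, -1))))
c = Rational(-25612, 27) (c = Mul(Add(31, 7), Add(-25, Rational(1, 27))) = Mul(38, Rational(-674, 27)) = Rational(-25612, 27) ≈ -948.59)
Add(Function('g')(-7), Add(Mul(22, -7), c)) = Add(Add(-7, Mul(-10, Pow(-7, -1))), Add(Mul(22, -7), Rational(-25612, 27))) = Add(Add(-7, Mul(-10, Rational(-1, 7))), Add(-154, Rational(-25612, 27))) = Add(Add(-7, Rational(10, 7)), Rational(-29770, 27)) = Add(Rational(-39, 7), Rational(-29770, 27)) = Rational(-209443, 189)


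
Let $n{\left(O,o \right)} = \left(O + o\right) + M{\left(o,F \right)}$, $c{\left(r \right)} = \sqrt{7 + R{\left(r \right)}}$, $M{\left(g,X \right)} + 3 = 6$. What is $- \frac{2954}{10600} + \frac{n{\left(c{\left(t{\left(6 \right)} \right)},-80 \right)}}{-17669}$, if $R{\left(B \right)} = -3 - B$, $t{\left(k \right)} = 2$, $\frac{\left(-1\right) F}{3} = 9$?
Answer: $- \frac{25689013}{93645700} - \frac{\sqrt{2}}{17669} \approx -0.2744$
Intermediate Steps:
$F = -27$ ($F = \left(-3\right) 9 = -27$)
$M{\left(g,X \right)} = 3$ ($M{\left(g,X \right)} = -3 + 6 = 3$)
$c{\left(r \right)} = \sqrt{4 - r}$ ($c{\left(r \right)} = \sqrt{7 - \left(3 + r\right)} = \sqrt{4 - r}$)
$n{\left(O,o \right)} = 3 + O + o$ ($n{\left(O,o \right)} = \left(O + o\right) + 3 = 3 + O + o$)
$- \frac{2954}{10600} + \frac{n{\left(c{\left(t{\left(6 \right)} \right)},-80 \right)}}{-17669} = - \frac{2954}{10600} + \frac{3 + \sqrt{4 - 2} - 80}{-17669} = \left(-2954\right) \frac{1}{10600} + \left(3 + \sqrt{4 - 2} - 80\right) \left(- \frac{1}{17669}\right) = - \frac{1477}{5300} + \left(3 + \sqrt{2} - 80\right) \left(- \frac{1}{17669}\right) = - \frac{1477}{5300} + \left(-77 + \sqrt{2}\right) \left(- \frac{1}{17669}\right) = - \frac{1477}{5300} + \left(\frac{77}{17669} - \frac{\sqrt{2}}{17669}\right) = - \frac{25689013}{93645700} - \frac{\sqrt{2}}{17669}$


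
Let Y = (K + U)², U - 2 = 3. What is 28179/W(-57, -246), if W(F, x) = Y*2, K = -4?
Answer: 28179/2 ≈ 14090.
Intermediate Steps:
U = 5 (U = 2 + 3 = 5)
Y = 1 (Y = (-4 + 5)² = 1² = 1)
W(F, x) = 2 (W(F, x) = 1*2 = 2)
28179/W(-57, -246) = 28179/2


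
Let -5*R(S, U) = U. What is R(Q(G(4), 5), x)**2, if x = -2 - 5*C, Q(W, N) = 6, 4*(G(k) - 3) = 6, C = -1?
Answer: 9/25 ≈ 0.36000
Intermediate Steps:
G(k) = 9/2 (G(k) = 3 + (1/4)*6 = 3 + 3/2 = 9/2)
x = 3 (x = -2 - 5*(-1) = -2 + 5 = 3)
R(S, U) = -U/5
R(Q(G(4), 5), x)**2 = (-1/5*3)**2 = (-3/5)**2 = 9/25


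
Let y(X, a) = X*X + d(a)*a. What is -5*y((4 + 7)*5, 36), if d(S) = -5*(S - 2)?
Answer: 15475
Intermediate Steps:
d(S) = 10 - 5*S (d(S) = -5*(-2 + S) = 10 - 5*S)
y(X, a) = X² + a*(10 - 5*a) (y(X, a) = X*X + (10 - 5*a)*a = X² + a*(10 - 5*a))
-5*y((4 + 7)*5, 36) = -5*(((4 + 7)*5)² - 5*36*(-2 + 36)) = -5*((11*5)² - 5*36*34) = -5*(55² - 6120) = -5*(3025 - 6120) = -5*(-3095) = 15475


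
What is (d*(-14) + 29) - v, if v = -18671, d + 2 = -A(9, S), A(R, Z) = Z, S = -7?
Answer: 18630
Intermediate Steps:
d = 5 (d = -2 - 1*(-7) = -2 + 7 = 5)
(d*(-14) + 29) - v = (5*(-14) + 29) - 1*(-18671) = (-70 + 29) + 18671 = -41 + 18671 = 18630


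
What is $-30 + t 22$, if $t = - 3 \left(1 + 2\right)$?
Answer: $-228$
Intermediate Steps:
$t = -9$ ($t = \left(-3\right) 3 = -9$)
$-30 + t 22 = -30 - 198 = -228$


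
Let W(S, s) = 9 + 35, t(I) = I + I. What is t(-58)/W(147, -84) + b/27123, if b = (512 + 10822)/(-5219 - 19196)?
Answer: -6401385993/2428096165 ≈ -2.6364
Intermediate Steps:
b = -11334/24415 (b = 11334/(-24415) = 11334*(-1/24415) = -11334/24415 ≈ -0.46422)
t(I) = 2*I
W(S, s) = 44
t(-58)/W(147, -84) + b/27123 = (2*(-58))/44 - 11334/24415/27123 = -116*1/44 - 11334/24415*1/27123 = -29/11 - 3778/220736015 = -6401385993/2428096165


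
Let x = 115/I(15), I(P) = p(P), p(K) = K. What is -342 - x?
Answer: -1049/3 ≈ -349.67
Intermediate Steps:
I(P) = P
x = 23/3 (x = 115/15 = 115*(1/15) = 23/3 ≈ 7.6667)
-342 - x = -342 - 1*23/3 = -342 - 23/3 = -1049/3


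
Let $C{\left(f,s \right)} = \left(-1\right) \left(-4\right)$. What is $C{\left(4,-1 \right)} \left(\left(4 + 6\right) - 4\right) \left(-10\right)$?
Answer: $-240$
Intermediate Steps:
$C{\left(f,s \right)} = 4$
$C{\left(4,-1 \right)} \left(\left(4 + 6\right) - 4\right) \left(-10\right) = 4 \left(\left(4 + 6\right) - 4\right) \left(-10\right) = 4 \left(10 - 4\right) \left(-10\right) = 4 \cdot 6 \left(-10\right) = 24 \left(-10\right) = -240$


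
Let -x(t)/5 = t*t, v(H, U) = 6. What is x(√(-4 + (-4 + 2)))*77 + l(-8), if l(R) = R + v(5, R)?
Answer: 2308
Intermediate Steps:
x(t) = -5*t² (x(t) = -5*t*t = -5*t²)
l(R) = 6 + R (l(R) = R + 6 = 6 + R)
x(√(-4 + (-4 + 2)))*77 + l(-8) = -5*(√(-4 + (-4 + 2)))²*77 + (6 - 8) = -5*(√(-4 - 2))²*77 - 2 = -5*(√(-6))²*77 - 2 = -5*(I*√6)²*77 - 2 = -5*(-6)*77 - 2 = 30*77 - 2 = 2310 - 2 = 2308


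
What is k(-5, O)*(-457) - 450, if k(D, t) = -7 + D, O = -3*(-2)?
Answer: 5034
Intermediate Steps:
O = 6
k(-5, O)*(-457) - 450 = (-7 - 5)*(-457) - 450 = -12*(-457) - 450 = 5484 - 450 = 5034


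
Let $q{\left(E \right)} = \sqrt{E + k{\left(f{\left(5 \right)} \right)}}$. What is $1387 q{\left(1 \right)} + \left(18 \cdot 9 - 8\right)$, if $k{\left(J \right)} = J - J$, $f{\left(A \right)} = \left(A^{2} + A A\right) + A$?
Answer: $1541$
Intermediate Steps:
$f{\left(A \right)} = A + 2 A^{2}$ ($f{\left(A \right)} = \left(A^{2} + A^{2}\right) + A = 2 A^{2} + A = A + 2 A^{2}$)
$k{\left(J \right)} = 0$
$q{\left(E \right)} = \sqrt{E}$ ($q{\left(E \right)} = \sqrt{E + 0} = \sqrt{E}$)
$1387 q{\left(1 \right)} + \left(18 \cdot 9 - 8\right) = 1387 \sqrt{1} + \left(18 \cdot 9 - 8\right) = 1387 \cdot 1 + \left(162 - 8\right) = 1387 + 154 = 1541$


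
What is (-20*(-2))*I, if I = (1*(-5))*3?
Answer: -600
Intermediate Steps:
I = -15 (I = -5*3 = -15)
(-20*(-2))*I = -20*(-2)*(-15) = 40*(-15) = -600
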